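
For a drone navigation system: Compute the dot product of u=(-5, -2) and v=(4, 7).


u . v = u_x*v_x + u_y*v_y = (-5)*4 + (-2)*7
= (-20) + (-14) = -34

-34


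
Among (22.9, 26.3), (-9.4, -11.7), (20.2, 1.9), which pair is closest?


d(P0,P1) = 49.8727, d(P0,P2) = 24.5489, d(P1,P2) = 32.5748
Closest: P0 and P2

Closest pair: (22.9, 26.3) and (20.2, 1.9), distance = 24.5489


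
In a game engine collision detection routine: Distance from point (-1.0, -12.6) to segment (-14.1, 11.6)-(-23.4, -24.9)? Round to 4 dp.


Project P onto AB: t = 0.5367 (clamped to [0,1])
Closest point on segment: (-19.0915, -7.9904)
Distance: 18.6695

18.6695


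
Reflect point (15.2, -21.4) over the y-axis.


Reflection over y-axis: (x,y) -> (-x,y)
(15.2, -21.4) -> (-15.2, -21.4)

(-15.2, -21.4)


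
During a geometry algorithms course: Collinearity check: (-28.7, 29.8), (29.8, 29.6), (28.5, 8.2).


Cross product: (29.8-(-28.7))*(8.2-29.8) - (29.6-29.8)*(28.5-(-28.7))
= -1252.16

No, not collinear


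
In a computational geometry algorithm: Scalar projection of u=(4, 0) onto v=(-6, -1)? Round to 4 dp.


u.v = -24, |v| = sqrt(37) = 6.0828
Scalar projection = u.v / |v| = -24 / sqrt(37) = -3.9456

-3.9456


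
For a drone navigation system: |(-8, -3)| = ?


|u| = sqrt((-8)^2 + (-3)^2) = sqrt(73) = 8.544

8.544


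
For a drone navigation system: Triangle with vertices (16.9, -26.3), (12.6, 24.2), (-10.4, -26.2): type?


Side lengths squared: AB^2=2568.74, BC^2=3069.16, CA^2=745.3
Sorted: [745.3, 2568.74, 3069.16]
By sides: Scalene, By angles: Acute

Scalene, Acute


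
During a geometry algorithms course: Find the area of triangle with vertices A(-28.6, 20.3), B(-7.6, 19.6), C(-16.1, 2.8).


Area = |x_A(y_B-y_C) + x_B(y_C-y_A) + x_C(y_A-y_B)|/2
= |(-480.48) + 133 + (-11.27)|/2
= 358.75/2 = 179.375

179.375


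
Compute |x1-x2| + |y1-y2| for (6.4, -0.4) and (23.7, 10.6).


|6.4-23.7| + |(-0.4)-10.6| = 17.3 + 11 = 28.3

28.3


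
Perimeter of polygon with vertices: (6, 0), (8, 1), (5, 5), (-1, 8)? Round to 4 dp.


Sides: (6, 0)->(8, 1): sqrt(5) = 2.236068, (8, 1)->(5, 5): sqrt(25) = 5, (5, 5)->(-1, 8): sqrt(45) = 6.708204, (-1, 8)->(6, 0): sqrt(113) = 10.630146
Sum = 24.574418
Perimeter = 24.5744

24.5744


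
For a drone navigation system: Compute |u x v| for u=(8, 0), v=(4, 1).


|u x v| = |8*1 - 0*4|
= |8 - 0| = 8

8


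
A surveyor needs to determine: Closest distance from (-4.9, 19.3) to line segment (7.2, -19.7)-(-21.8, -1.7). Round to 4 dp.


Project P onto AB: t = 0.9038 (clamped to [0,1])
Closest point on segment: (-19.0095, -3.432)
Distance: 26.7549

26.7549


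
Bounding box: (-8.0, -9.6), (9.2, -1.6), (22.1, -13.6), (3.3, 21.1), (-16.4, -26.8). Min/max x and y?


x range: [-16.4, 22.1]
y range: [-26.8, 21.1]
Bounding box: (-16.4,-26.8) to (22.1,21.1)

(-16.4,-26.8) to (22.1,21.1)


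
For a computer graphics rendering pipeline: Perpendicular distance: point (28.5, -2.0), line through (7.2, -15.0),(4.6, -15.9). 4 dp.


|cross product| = 14.63
|line direction| = sqrt(7.57) = 2.7514
Distance = 14.63/sqrt(7.57) = 5.3174

5.3174


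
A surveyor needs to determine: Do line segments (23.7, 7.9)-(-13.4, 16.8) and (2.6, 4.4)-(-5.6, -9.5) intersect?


Cross products: d1=264.59, d2=-324.08, d3=317.64, d4=906.31
d1*d2 < 0 and d3*d4 < 0? no

No, they don't intersect


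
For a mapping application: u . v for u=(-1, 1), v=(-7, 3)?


u . v = u_x*v_x + u_y*v_y = (-1)*(-7) + 1*3
= 7 + 3 = 10

10


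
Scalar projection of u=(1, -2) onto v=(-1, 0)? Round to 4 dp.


u.v = -1, |v| = sqrt(1) = 1
Scalar projection = u.v / |v| = -1 / sqrt(1) = -1

-1


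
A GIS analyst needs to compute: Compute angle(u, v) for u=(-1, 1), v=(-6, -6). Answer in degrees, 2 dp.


u.v = 0, |u| = sqrt(2) = 1.4142, |v| = sqrt(72) = 8.4853
cos(theta) = u.v/(|u||v|) = 0/sqrt(144) = 0
theta = acos(0) = 90 degrees

90 degrees


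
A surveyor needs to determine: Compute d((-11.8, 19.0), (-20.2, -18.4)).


dx=-8.4, dy=-37.4
d^2 = (-8.4)^2 + (-37.4)^2 = 1469.32
d = sqrt(1469.32) = 38.3317

38.3317


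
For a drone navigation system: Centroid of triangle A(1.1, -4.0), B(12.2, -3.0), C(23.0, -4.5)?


Centroid = ((x_A+x_B+x_C)/3, (y_A+y_B+y_C)/3)
= ((1.1+12.2+23)/3, ((-4)+(-3)+(-4.5))/3)
= (12.1, -3.8333)

(12.1, -3.8333)


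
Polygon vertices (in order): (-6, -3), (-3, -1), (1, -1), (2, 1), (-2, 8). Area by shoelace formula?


Shoelace sum: ((-6)*(-1) - (-3)*(-3)) + ((-3)*(-1) - 1*(-1)) + (1*1 - 2*(-1)) + (2*8 - (-2)*1) + ((-2)*(-3) - (-6)*8)
= 76
Area = |76|/2 = 38

38


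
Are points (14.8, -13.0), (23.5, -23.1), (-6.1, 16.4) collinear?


Cross product: (23.5-14.8)*(16.4-(-13)) - ((-23.1)-(-13))*((-6.1)-14.8)
= 44.69

No, not collinear


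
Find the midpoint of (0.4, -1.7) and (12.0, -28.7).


M = ((0.4+12)/2, ((-1.7)+(-28.7))/2)
= (6.2, -15.2)

(6.2, -15.2)


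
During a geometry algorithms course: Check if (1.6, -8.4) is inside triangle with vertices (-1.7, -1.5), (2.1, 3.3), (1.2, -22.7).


Cross products: AB x AP = -42.06, BC x BP = -2.47, CA x CP = -49.95
All same sign? yes

Yes, inside


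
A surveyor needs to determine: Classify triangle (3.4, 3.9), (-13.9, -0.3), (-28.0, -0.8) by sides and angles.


Side lengths squared: AB^2=316.93, BC^2=199.06, CA^2=1008.05
Sorted: [199.06, 316.93, 1008.05]
By sides: Scalene, By angles: Obtuse

Scalene, Obtuse


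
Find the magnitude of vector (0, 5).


|u| = sqrt(0^2 + 5^2) = sqrt(25) = 5

5


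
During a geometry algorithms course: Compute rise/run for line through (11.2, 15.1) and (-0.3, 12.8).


slope = (y2-y1)/(x2-x1) = (12.8-15.1)/((-0.3)-11.2) = (-2.3)/(-11.5) = 0.2

0.2


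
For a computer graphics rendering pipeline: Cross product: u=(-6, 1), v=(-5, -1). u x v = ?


u x v = u_x*v_y - u_y*v_x = (-6)*(-1) - 1*(-5)
= 6 - (-5) = 11

11


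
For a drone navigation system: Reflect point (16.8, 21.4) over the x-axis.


Reflection over x-axis: (x,y) -> (x,-y)
(16.8, 21.4) -> (16.8, -21.4)

(16.8, -21.4)


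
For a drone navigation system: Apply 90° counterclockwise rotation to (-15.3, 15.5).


90° CCW: (x,y) -> (-y, x)
(-15.3,15.5) -> (-15.5, -15.3)

(-15.5, -15.3)


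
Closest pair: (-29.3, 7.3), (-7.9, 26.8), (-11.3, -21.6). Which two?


d(P0,P1) = 28.9519, d(P0,P2) = 34.0472, d(P1,P2) = 48.5193
Closest: P0 and P1

Closest pair: (-29.3, 7.3) and (-7.9, 26.8), distance = 28.9519


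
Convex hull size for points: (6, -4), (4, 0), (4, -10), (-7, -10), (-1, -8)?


Convex hull vertices (CCW): (-7, -10), (4, -10), (6, -4), (4, 0)
Count = 4

4


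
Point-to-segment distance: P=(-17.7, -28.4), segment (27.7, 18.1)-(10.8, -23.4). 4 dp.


Project P onto AB: t = 1 (clamped to [0,1])
Closest point on segment: (10.8, -23.4)
Distance: 28.9353

28.9353


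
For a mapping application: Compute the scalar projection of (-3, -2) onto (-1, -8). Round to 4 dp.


u.v = 19, |v| = sqrt(65) = 8.0623
Scalar projection = u.v / |v| = 19 / sqrt(65) = 2.3567

2.3567


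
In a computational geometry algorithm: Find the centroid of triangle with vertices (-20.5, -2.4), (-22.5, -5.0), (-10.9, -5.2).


Centroid = ((x_A+x_B+x_C)/3, (y_A+y_B+y_C)/3)
= (((-20.5)+(-22.5)+(-10.9))/3, ((-2.4)+(-5)+(-5.2))/3)
= (-17.9667, -4.2)

(-17.9667, -4.2)


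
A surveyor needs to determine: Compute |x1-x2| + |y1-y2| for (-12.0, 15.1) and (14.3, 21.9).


|(-12)-14.3| + |15.1-21.9| = 26.3 + 6.8 = 33.1

33.1


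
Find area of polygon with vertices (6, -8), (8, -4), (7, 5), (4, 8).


Shoelace sum: (6*(-4) - 8*(-8)) + (8*5 - 7*(-4)) + (7*8 - 4*5) + (4*(-8) - 6*8)
= 64
Area = |64|/2 = 32

32


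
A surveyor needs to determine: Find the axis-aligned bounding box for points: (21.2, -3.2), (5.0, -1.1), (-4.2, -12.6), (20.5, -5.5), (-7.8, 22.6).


x range: [-7.8, 21.2]
y range: [-12.6, 22.6]
Bounding box: (-7.8,-12.6) to (21.2,22.6)

(-7.8,-12.6) to (21.2,22.6)


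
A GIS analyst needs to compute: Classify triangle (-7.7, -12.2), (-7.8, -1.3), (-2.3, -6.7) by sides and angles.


Side lengths squared: AB^2=118.82, BC^2=59.41, CA^2=59.41
Sorted: [59.41, 59.41, 118.82]
By sides: Isosceles, By angles: Right

Isosceles, Right


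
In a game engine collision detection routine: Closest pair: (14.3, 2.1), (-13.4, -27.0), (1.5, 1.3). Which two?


d(P0,P1) = 40.1759, d(P0,P2) = 12.825, d(P1,P2) = 31.9828
Closest: P0 and P2

Closest pair: (14.3, 2.1) and (1.5, 1.3), distance = 12.825


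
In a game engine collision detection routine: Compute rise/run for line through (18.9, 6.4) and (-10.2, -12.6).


slope = (y2-y1)/(x2-x1) = ((-12.6)-6.4)/((-10.2)-18.9) = (-19)/(-29.1) = 0.6529

0.6529


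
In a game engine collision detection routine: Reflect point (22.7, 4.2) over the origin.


Reflection over origin: (x,y) -> (-x,-y)
(22.7, 4.2) -> (-22.7, -4.2)

(-22.7, -4.2)


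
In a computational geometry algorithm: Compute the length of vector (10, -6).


|u| = sqrt(10^2 + (-6)^2) = sqrt(136) = 11.6619

11.6619


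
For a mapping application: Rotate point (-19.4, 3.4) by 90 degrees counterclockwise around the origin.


90° CCW: (x,y) -> (-y, x)
(-19.4,3.4) -> (-3.4, -19.4)

(-3.4, -19.4)


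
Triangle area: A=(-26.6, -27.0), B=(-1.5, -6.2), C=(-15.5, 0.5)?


Area = |x_A(y_B-y_C) + x_B(y_C-y_A) + x_C(y_A-y_B)|/2
= |178.22 + (-41.25) + 322.4|/2
= 459.37/2 = 229.685

229.685


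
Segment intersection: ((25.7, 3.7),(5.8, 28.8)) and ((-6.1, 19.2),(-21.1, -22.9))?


Cross products: d1=1571.28, d2=356.99, d3=489.73, d4=1704.02
d1*d2 < 0 and d3*d4 < 0? no

No, they don't intersect


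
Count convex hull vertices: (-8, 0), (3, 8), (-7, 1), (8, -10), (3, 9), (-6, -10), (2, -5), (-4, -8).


Convex hull vertices (CCW): (-8, 0), (-6, -10), (8, -10), (3, 9), (-7, 1)
Count = 5

5


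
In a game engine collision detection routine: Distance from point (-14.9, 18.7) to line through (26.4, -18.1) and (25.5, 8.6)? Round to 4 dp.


|cross product| = 1069.59
|line direction| = sqrt(713.7) = 26.7152
Distance = 1069.59/sqrt(713.7) = 40.0368

40.0368


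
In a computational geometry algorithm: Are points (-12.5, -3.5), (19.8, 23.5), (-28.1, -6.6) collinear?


Cross product: (19.8-(-12.5))*((-6.6)-(-3.5)) - (23.5-(-3.5))*((-28.1)-(-12.5))
= 321.07

No, not collinear


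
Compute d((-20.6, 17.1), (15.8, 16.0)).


dx=36.4, dy=-1.1
d^2 = 36.4^2 + (-1.1)^2 = 1326.17
d = sqrt(1326.17) = 36.4166

36.4166


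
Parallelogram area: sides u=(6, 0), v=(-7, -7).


|u x v| = |6*(-7) - 0*(-7)|
= |(-42) - 0| = 42

42


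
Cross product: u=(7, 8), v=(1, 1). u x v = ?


u x v = u_x*v_y - u_y*v_x = 7*1 - 8*1
= 7 - 8 = -1

-1


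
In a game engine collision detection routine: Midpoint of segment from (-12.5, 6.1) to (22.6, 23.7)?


M = (((-12.5)+22.6)/2, (6.1+23.7)/2)
= (5.05, 14.9)

(5.05, 14.9)


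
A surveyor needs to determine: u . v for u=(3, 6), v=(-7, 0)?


u . v = u_x*v_x + u_y*v_y = 3*(-7) + 6*0
= (-21) + 0 = -21

-21


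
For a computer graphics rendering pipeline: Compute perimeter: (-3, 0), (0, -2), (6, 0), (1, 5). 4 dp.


Sides: (-3, 0)->(0, -2): sqrt(13) = 3.605551, (0, -2)->(6, 0): sqrt(40) = 6.324555, (6, 0)->(1, 5): sqrt(50) = 7.071068, (1, 5)->(-3, 0): sqrt(41) = 6.403124
Sum = 23.404298
Perimeter = 23.4043

23.4043


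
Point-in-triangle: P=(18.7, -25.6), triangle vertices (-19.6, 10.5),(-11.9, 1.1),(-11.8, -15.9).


Cross products: AB x AP = 82.05, BC x BP = 517.53, CA x CP = -729.54
All same sign? no

No, outside


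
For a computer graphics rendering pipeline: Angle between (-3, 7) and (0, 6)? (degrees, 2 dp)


u.v = 42, |u| = sqrt(58) = 7.6158, |v| = sqrt(36) = 6
cos(theta) = u.v/(|u||v|) = 42/sqrt(2088) = 0.919145
theta = acos(0.919145) = 23.2 degrees

23.2 degrees


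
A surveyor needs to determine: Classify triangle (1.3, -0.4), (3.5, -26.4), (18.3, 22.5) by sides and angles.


Side lengths squared: AB^2=680.84, BC^2=2610.25, CA^2=813.41
Sorted: [680.84, 813.41, 2610.25]
By sides: Scalene, By angles: Obtuse

Scalene, Obtuse


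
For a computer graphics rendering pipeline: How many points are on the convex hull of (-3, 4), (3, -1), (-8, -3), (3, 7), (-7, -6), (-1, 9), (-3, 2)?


Convex hull vertices (CCW): (-8, -3), (-7, -6), (3, -1), (3, 7), (-1, 9)
Count = 5

5


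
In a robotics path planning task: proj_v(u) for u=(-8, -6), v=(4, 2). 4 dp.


u.v = -44, |v| = sqrt(20) = 4.4721
Scalar projection = u.v / |v| = -44 / sqrt(20) = -9.8387

-9.8387


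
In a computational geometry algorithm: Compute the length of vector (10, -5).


|u| = sqrt(10^2 + (-5)^2) = sqrt(125) = 11.1803

11.1803


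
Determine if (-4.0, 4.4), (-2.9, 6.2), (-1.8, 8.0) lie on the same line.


Cross product: ((-2.9)-(-4))*(8-4.4) - (6.2-4.4)*((-1.8)-(-4))
= 0

Yes, collinear


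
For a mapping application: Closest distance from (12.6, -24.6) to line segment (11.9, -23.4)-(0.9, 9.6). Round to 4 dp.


Project P onto AB: t = 0 (clamped to [0,1])
Closest point on segment: (11.9, -23.4)
Distance: 1.3892

1.3892


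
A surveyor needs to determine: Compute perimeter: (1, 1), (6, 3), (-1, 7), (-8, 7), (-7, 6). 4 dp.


Sides: (1, 1)->(6, 3): sqrt(29) = 5.385165, (6, 3)->(-1, 7): sqrt(65) = 8.062258, (-1, 7)->(-8, 7): sqrt(49) = 7, (-8, 7)->(-7, 6): sqrt(2) = 1.414214, (-7, 6)->(1, 1): sqrt(89) = 9.433981
Sum = 31.295618
Perimeter = 31.2956

31.2956


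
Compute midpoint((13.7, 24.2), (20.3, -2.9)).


M = ((13.7+20.3)/2, (24.2+(-2.9))/2)
= (17, 10.65)

(17, 10.65)


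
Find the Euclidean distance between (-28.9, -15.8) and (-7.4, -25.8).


dx=21.5, dy=-10
d^2 = 21.5^2 + (-10)^2 = 562.25
d = sqrt(562.25) = 23.7118

23.7118


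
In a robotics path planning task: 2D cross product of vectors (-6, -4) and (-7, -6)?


u x v = u_x*v_y - u_y*v_x = (-6)*(-6) - (-4)*(-7)
= 36 - 28 = 8

8


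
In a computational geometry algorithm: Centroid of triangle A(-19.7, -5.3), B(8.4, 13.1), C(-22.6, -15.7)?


Centroid = ((x_A+x_B+x_C)/3, (y_A+y_B+y_C)/3)
= (((-19.7)+8.4+(-22.6))/3, ((-5.3)+13.1+(-15.7))/3)
= (-11.3, -2.6333)

(-11.3, -2.6333)


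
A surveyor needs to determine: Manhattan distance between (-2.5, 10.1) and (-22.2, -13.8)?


|(-2.5)-(-22.2)| + |10.1-(-13.8)| = 19.7 + 23.9 = 43.6

43.6


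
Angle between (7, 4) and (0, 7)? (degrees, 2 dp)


u.v = 28, |u| = sqrt(65) = 8.0623, |v| = sqrt(49) = 7
cos(theta) = u.v/(|u||v|) = 28/sqrt(3185) = 0.496139
theta = acos(0.496139) = 60.26 degrees

60.26 degrees


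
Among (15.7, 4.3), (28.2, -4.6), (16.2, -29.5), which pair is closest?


d(P0,P1) = 15.3447, d(P0,P2) = 33.8037, d(P1,P2) = 27.6407
Closest: P0 and P1

Closest pair: (15.7, 4.3) and (28.2, -4.6), distance = 15.3447


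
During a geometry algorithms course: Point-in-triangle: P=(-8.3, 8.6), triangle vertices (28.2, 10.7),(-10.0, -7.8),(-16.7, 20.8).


Cross products: AB x AP = -595.03, BC x BP = -158.5, CA x CP = -462.94
All same sign? yes

Yes, inside


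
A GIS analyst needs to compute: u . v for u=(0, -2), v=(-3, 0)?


u . v = u_x*v_x + u_y*v_y = 0*(-3) + (-2)*0
= 0 + 0 = 0

0


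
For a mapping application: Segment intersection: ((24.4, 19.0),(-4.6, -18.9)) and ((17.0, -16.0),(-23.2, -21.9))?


Cross products: d1=-1363.34, d2=-10.86, d3=734.54, d4=-617.94
d1*d2 < 0 and d3*d4 < 0? no

No, they don't intersect


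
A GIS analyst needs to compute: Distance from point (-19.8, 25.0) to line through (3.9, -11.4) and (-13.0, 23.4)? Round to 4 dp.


|cross product| = 209.6
|line direction| = sqrt(1496.65) = 38.6866
Distance = 209.6/sqrt(1496.65) = 5.4179

5.4179


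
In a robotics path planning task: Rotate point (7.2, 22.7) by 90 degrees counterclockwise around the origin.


90° CCW: (x,y) -> (-y, x)
(7.2,22.7) -> (-22.7, 7.2)

(-22.7, 7.2)


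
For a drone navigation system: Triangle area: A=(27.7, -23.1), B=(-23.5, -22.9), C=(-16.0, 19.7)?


Area = |x_A(y_B-y_C) + x_B(y_C-y_A) + x_C(y_A-y_B)|/2
= |(-1180.02) + (-1005.8) + 3.2|/2
= 2182.62/2 = 1091.31

1091.31


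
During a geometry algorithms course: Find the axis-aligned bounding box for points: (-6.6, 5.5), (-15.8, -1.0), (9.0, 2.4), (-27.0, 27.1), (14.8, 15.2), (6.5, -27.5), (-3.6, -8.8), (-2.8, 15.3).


x range: [-27, 14.8]
y range: [-27.5, 27.1]
Bounding box: (-27,-27.5) to (14.8,27.1)

(-27,-27.5) to (14.8,27.1)


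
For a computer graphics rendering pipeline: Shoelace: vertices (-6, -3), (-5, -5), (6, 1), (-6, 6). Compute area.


Shoelace sum: ((-6)*(-5) - (-5)*(-3)) + ((-5)*1 - 6*(-5)) + (6*6 - (-6)*1) + ((-6)*(-3) - (-6)*6)
= 136
Area = |136|/2 = 68

68


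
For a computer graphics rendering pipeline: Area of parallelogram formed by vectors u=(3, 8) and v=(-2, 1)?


|u x v| = |3*1 - 8*(-2)|
= |3 - (-16)| = 19

19


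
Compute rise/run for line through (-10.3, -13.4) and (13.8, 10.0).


slope = (y2-y1)/(x2-x1) = (10-(-13.4))/(13.8-(-10.3)) = 23.4/24.1 = 0.971

0.971


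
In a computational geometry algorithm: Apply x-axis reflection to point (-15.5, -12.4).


Reflection over x-axis: (x,y) -> (x,-y)
(-15.5, -12.4) -> (-15.5, 12.4)

(-15.5, 12.4)


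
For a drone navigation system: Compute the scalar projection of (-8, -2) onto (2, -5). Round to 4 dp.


u.v = -6, |v| = sqrt(29) = 5.3852
Scalar projection = u.v / |v| = -6 / sqrt(29) = -1.1142

-1.1142


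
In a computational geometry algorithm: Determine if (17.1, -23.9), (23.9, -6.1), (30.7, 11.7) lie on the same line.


Cross product: (23.9-17.1)*(11.7-(-23.9)) - ((-6.1)-(-23.9))*(30.7-17.1)
= 0

Yes, collinear


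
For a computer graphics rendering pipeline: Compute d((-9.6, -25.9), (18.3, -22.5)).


dx=27.9, dy=3.4
d^2 = 27.9^2 + 3.4^2 = 789.97
d = sqrt(789.97) = 28.1064

28.1064


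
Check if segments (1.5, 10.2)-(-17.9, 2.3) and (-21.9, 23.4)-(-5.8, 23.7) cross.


Cross products: d1=-219.54, d2=-340.91, d3=-440.94, d4=-319.57
d1*d2 < 0 and d3*d4 < 0? no

No, they don't intersect


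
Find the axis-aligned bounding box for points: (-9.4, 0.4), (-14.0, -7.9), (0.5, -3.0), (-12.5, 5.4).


x range: [-14, 0.5]
y range: [-7.9, 5.4]
Bounding box: (-14,-7.9) to (0.5,5.4)

(-14,-7.9) to (0.5,5.4)


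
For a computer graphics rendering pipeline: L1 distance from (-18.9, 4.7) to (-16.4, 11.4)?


|(-18.9)-(-16.4)| + |4.7-11.4| = 2.5 + 6.7 = 9.2

9.2


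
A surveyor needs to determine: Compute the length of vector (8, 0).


|u| = sqrt(8^2 + 0^2) = sqrt(64) = 8

8


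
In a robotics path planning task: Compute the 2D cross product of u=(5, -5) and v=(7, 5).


u x v = u_x*v_y - u_y*v_x = 5*5 - (-5)*7
= 25 - (-35) = 60

60


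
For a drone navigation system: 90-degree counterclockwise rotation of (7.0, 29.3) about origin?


90° CCW: (x,y) -> (-y, x)
(7,29.3) -> (-29.3, 7)

(-29.3, 7)


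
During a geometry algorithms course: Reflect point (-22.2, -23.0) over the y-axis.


Reflection over y-axis: (x,y) -> (-x,y)
(-22.2, -23) -> (22.2, -23)

(22.2, -23)


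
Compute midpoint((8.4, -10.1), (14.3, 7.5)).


M = ((8.4+14.3)/2, ((-10.1)+7.5)/2)
= (11.35, -1.3)

(11.35, -1.3)


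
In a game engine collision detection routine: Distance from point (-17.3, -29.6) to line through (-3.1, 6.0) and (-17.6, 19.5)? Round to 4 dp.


|cross product| = 707.9
|line direction| = sqrt(392.5) = 19.8116
Distance = 707.9/sqrt(392.5) = 35.7316

35.7316


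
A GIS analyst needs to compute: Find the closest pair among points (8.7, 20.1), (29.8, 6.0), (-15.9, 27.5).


d(P0,P1) = 25.3775, d(P0,P2) = 25.6889, d(P1,P2) = 50.5049
Closest: P0 and P1

Closest pair: (8.7, 20.1) and (29.8, 6.0), distance = 25.3775


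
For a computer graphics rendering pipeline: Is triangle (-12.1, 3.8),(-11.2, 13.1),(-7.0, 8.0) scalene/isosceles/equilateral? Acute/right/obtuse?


Side lengths squared: AB^2=87.3, BC^2=43.65, CA^2=43.65
Sorted: [43.65, 43.65, 87.3]
By sides: Isosceles, By angles: Right

Isosceles, Right


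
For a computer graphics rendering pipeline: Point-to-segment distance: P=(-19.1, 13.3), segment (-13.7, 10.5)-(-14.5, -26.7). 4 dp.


Project P onto AB: t = 0 (clamped to [0,1])
Closest point on segment: (-13.7, 10.5)
Distance: 6.0828

6.0828


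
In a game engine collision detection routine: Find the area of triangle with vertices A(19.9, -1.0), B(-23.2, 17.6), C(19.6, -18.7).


Area = |x_A(y_B-y_C) + x_B(y_C-y_A) + x_C(y_A-y_B)|/2
= |722.37 + 410.64 + (-364.56)|/2
= 768.45/2 = 384.225

384.225


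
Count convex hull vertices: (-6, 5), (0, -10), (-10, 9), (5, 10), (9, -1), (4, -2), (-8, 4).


Convex hull vertices (CCW): (-10, 9), (-8, 4), (0, -10), (9, -1), (5, 10)
Count = 5

5


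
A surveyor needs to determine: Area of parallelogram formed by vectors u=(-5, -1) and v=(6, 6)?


|u x v| = |(-5)*6 - (-1)*6|
= |(-30) - (-6)| = 24

24


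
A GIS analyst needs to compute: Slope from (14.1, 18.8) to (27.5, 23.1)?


slope = (y2-y1)/(x2-x1) = (23.1-18.8)/(27.5-14.1) = 4.3/13.4 = 0.3209

0.3209


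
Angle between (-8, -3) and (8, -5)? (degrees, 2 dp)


u.v = -49, |u| = sqrt(73) = 8.544, |v| = sqrt(89) = 9.434
cos(theta) = u.v/(|u||v|) = -49/sqrt(6497) = -0.607911
theta = acos(-0.607911) = 127.44 degrees

127.44 degrees


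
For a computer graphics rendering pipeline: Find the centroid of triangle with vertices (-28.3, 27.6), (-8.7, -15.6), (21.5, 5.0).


Centroid = ((x_A+x_B+x_C)/3, (y_A+y_B+y_C)/3)
= (((-28.3)+(-8.7)+21.5)/3, (27.6+(-15.6)+5)/3)
= (-5.1667, 5.6667)

(-5.1667, 5.6667)


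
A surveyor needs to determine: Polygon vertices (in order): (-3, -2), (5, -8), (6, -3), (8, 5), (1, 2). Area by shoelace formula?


Shoelace sum: ((-3)*(-8) - 5*(-2)) + (5*(-3) - 6*(-8)) + (6*5 - 8*(-3)) + (8*2 - 1*5) + (1*(-2) - (-3)*2)
= 136
Area = |136|/2 = 68

68


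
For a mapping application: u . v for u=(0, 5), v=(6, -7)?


u . v = u_x*v_x + u_y*v_y = 0*6 + 5*(-7)
= 0 + (-35) = -35

-35


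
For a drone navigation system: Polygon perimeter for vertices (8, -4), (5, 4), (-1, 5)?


Sides: (8, -4)->(5, 4): sqrt(73) = 8.544004, (5, 4)->(-1, 5): sqrt(37) = 6.082763, (-1, 5)->(8, -4): sqrt(162) = 12.727922
Sum = 27.354689
Perimeter = 27.3547

27.3547


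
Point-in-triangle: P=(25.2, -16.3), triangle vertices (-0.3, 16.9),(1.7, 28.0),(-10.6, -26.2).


Cross products: AB x AP = -349.45, BC x BP = 1818.59, CA x CP = -1441.01
All same sign? no

No, outside


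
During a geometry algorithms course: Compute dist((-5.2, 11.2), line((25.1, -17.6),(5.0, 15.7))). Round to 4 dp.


|cross product| = 430.11
|line direction| = sqrt(1512.9) = 38.896
Distance = 430.11/sqrt(1512.9) = 11.0579

11.0579


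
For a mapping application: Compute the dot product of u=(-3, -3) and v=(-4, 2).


u . v = u_x*v_x + u_y*v_y = (-3)*(-4) + (-3)*2
= 12 + (-6) = 6

6


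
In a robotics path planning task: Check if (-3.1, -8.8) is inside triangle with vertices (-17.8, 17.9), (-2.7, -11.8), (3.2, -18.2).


Cross products: AB x AP = 33.42, BC x BP = 15.14, CA x CP = 30.03
All same sign? yes

Yes, inside


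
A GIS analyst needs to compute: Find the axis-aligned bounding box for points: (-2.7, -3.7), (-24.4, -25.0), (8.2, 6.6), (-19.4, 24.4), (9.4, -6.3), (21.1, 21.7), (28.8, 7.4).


x range: [-24.4, 28.8]
y range: [-25, 24.4]
Bounding box: (-24.4,-25) to (28.8,24.4)

(-24.4,-25) to (28.8,24.4)


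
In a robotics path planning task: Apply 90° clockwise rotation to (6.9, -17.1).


90° CW: (x,y) -> (y, -x)
(6.9,-17.1) -> (-17.1, -6.9)

(-17.1, -6.9)


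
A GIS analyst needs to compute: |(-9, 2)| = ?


|u| = sqrt((-9)^2 + 2^2) = sqrt(85) = 9.2195

9.2195


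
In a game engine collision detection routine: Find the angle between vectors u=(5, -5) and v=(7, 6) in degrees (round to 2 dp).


u.v = 5, |u| = sqrt(50) = 7.0711, |v| = sqrt(85) = 9.2195
cos(theta) = u.v/(|u||v|) = 5/sqrt(4250) = 0.076696
theta = acos(0.076696) = 85.6 degrees

85.6 degrees


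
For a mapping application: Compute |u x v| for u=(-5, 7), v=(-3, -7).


|u x v| = |(-5)*(-7) - 7*(-3)|
= |35 - (-21)| = 56

56


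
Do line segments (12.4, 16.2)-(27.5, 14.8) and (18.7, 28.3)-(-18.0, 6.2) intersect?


Cross products: d1=304.84, d2=689.93, d3=191.53, d4=-193.56
d1*d2 < 0 and d3*d4 < 0? no

No, they don't intersect


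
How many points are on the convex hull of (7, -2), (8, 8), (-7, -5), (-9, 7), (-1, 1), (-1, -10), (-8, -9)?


Convex hull vertices (CCW): (-9, 7), (-8, -9), (-1, -10), (7, -2), (8, 8)
Count = 5

5


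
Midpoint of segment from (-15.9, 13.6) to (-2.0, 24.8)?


M = (((-15.9)+(-2))/2, (13.6+24.8)/2)
= (-8.95, 19.2)

(-8.95, 19.2)


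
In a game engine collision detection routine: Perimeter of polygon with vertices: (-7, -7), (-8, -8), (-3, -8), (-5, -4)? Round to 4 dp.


Sides: (-7, -7)->(-8, -8): sqrt(2) = 1.414214, (-8, -8)->(-3, -8): sqrt(25) = 5, (-3, -8)->(-5, -4): sqrt(20) = 4.472136, (-5, -4)->(-7, -7): sqrt(13) = 3.605551
Sum = 14.491901
Perimeter = 14.4919

14.4919


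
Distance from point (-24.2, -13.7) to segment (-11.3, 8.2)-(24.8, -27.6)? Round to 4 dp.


Project P onto AB: t = 0.1232 (clamped to [0,1])
Closest point on segment: (-6.8542, 3.7912)
Distance: 24.6337

24.6337


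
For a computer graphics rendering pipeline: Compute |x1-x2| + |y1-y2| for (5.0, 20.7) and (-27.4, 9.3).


|5-(-27.4)| + |20.7-9.3| = 32.4 + 11.4 = 43.8

43.8


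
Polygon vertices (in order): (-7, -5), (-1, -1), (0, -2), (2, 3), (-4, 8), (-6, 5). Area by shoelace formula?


Shoelace sum: ((-7)*(-1) - (-1)*(-5)) + ((-1)*(-2) - 0*(-1)) + (0*3 - 2*(-2)) + (2*8 - (-4)*3) + ((-4)*5 - (-6)*8) + ((-6)*(-5) - (-7)*5)
= 129
Area = |129|/2 = 64.5

64.5


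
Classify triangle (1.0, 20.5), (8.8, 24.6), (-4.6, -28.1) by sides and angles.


Side lengths squared: AB^2=77.65, BC^2=2956.85, CA^2=2393.32
Sorted: [77.65, 2393.32, 2956.85]
By sides: Scalene, By angles: Obtuse

Scalene, Obtuse


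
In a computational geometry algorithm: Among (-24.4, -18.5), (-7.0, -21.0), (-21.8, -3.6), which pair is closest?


d(P0,P1) = 17.5787, d(P0,P2) = 15.1251, d(P1,P2) = 22.8429
Closest: P0 and P2

Closest pair: (-24.4, -18.5) and (-21.8, -3.6), distance = 15.1251


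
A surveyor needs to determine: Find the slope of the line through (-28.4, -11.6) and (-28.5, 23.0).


slope = (y2-y1)/(x2-x1) = (23-(-11.6))/((-28.5)-(-28.4)) = 34.6/(-0.1) = -346

-346


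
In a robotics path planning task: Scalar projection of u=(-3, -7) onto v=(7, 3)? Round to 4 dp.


u.v = -42, |v| = sqrt(58) = 7.6158
Scalar projection = u.v / |v| = -42 / sqrt(58) = -5.5149

-5.5149


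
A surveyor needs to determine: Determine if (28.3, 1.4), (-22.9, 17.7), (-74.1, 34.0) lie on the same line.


Cross product: ((-22.9)-28.3)*(34-1.4) - (17.7-1.4)*((-74.1)-28.3)
= 0

Yes, collinear


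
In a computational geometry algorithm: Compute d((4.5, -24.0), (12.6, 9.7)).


dx=8.1, dy=33.7
d^2 = 8.1^2 + 33.7^2 = 1201.3
d = sqrt(1201.3) = 34.6598

34.6598


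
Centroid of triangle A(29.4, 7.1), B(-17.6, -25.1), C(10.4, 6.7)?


Centroid = ((x_A+x_B+x_C)/3, (y_A+y_B+y_C)/3)
= ((29.4+(-17.6)+10.4)/3, (7.1+(-25.1)+6.7)/3)
= (7.4, -3.7667)

(7.4, -3.7667)


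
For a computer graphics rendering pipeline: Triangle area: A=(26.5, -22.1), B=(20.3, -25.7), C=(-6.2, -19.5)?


Area = |x_A(y_B-y_C) + x_B(y_C-y_A) + x_C(y_A-y_B)|/2
= |(-164.3) + 52.78 + (-22.32)|/2
= 133.84/2 = 66.92

66.92


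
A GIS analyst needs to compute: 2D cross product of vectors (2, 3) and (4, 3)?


u x v = u_x*v_y - u_y*v_x = 2*3 - 3*4
= 6 - 12 = -6

-6


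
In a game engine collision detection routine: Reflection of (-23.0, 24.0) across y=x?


Reflection over y=x: (x,y) -> (y,x)
(-23, 24) -> (24, -23)

(24, -23)


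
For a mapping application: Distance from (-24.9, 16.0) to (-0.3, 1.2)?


dx=24.6, dy=-14.8
d^2 = 24.6^2 + (-14.8)^2 = 824.2
d = sqrt(824.2) = 28.7089

28.7089


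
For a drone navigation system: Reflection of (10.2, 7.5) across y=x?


Reflection over y=x: (x,y) -> (y,x)
(10.2, 7.5) -> (7.5, 10.2)

(7.5, 10.2)


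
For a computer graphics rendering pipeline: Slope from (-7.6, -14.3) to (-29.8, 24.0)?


slope = (y2-y1)/(x2-x1) = (24-(-14.3))/((-29.8)-(-7.6)) = 38.3/(-22.2) = -1.7252

-1.7252


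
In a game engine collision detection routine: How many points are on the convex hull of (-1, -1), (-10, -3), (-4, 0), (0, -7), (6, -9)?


Convex hull vertices (CCW): (-10, -3), (0, -7), (6, -9), (-1, -1), (-4, 0)
Count = 5

5


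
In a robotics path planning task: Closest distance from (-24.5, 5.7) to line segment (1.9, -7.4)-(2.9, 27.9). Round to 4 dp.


Project P onto AB: t = 0.3496 (clamped to [0,1])
Closest point on segment: (2.2496, 4.9422)
Distance: 26.7604

26.7604


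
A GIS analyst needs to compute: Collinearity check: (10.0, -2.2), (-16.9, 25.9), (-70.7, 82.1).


Cross product: ((-16.9)-10)*(82.1-(-2.2)) - (25.9-(-2.2))*((-70.7)-10)
= 0

Yes, collinear


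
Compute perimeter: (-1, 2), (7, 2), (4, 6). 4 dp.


Sides: (-1, 2)->(7, 2): sqrt(64) = 8, (7, 2)->(4, 6): sqrt(25) = 5, (4, 6)->(-1, 2): sqrt(41) = 6.403124
Sum = 19.403124
Perimeter = 19.4031

19.4031


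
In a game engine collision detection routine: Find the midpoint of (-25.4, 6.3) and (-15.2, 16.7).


M = (((-25.4)+(-15.2))/2, (6.3+16.7)/2)
= (-20.3, 11.5)

(-20.3, 11.5)


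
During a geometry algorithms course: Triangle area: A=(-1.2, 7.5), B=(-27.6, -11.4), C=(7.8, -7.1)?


Area = |x_A(y_B-y_C) + x_B(y_C-y_A) + x_C(y_A-y_B)|/2
= |5.16 + 402.96 + 147.42|/2
= 555.54/2 = 277.77

277.77


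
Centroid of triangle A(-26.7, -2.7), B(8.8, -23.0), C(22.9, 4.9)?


Centroid = ((x_A+x_B+x_C)/3, (y_A+y_B+y_C)/3)
= (((-26.7)+8.8+22.9)/3, ((-2.7)+(-23)+4.9)/3)
= (1.6667, -6.9333)

(1.6667, -6.9333)


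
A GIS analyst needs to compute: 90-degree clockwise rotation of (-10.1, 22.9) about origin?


90° CW: (x,y) -> (y, -x)
(-10.1,22.9) -> (22.9, 10.1)

(22.9, 10.1)


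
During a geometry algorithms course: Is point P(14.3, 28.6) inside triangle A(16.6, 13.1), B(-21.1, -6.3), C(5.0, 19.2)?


Cross products: AB x AP = -628.97, BC x BP = 8.19, CA x CP = 165.77
All same sign? no

No, outside


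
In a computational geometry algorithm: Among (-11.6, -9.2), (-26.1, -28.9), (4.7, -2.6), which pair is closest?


d(P0,P1) = 24.461, d(P0,P2) = 17.5855, d(P1,P2) = 40.501
Closest: P0 and P2

Closest pair: (-11.6, -9.2) and (4.7, -2.6), distance = 17.5855


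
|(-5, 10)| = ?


|u| = sqrt((-5)^2 + 10^2) = sqrt(125) = 11.1803

11.1803


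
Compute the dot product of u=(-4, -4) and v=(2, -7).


u . v = u_x*v_x + u_y*v_y = (-4)*2 + (-4)*(-7)
= (-8) + 28 = 20

20


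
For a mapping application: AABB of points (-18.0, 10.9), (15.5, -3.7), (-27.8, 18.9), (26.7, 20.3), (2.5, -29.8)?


x range: [-27.8, 26.7]
y range: [-29.8, 20.3]
Bounding box: (-27.8,-29.8) to (26.7,20.3)

(-27.8,-29.8) to (26.7,20.3)


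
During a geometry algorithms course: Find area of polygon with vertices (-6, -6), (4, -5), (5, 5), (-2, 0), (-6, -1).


Shoelace sum: ((-6)*(-5) - 4*(-6)) + (4*5 - 5*(-5)) + (5*0 - (-2)*5) + ((-2)*(-1) - (-6)*0) + ((-6)*(-6) - (-6)*(-1))
= 141
Area = |141|/2 = 70.5

70.5


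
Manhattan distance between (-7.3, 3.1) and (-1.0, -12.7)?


|(-7.3)-(-1)| + |3.1-(-12.7)| = 6.3 + 15.8 = 22.1

22.1


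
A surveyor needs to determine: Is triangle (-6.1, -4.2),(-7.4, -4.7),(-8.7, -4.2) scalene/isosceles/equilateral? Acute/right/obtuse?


Side lengths squared: AB^2=1.94, BC^2=1.94, CA^2=6.76
Sorted: [1.94, 1.94, 6.76]
By sides: Isosceles, By angles: Obtuse

Isosceles, Obtuse


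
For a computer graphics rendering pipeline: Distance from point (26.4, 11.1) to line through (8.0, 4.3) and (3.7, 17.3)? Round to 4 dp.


|cross product| = 268.44
|line direction| = sqrt(187.49) = 13.6927
Distance = 268.44/sqrt(187.49) = 19.6046

19.6046


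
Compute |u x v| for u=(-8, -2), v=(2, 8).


|u x v| = |(-8)*8 - (-2)*2|
= |(-64) - (-4)| = 60

60


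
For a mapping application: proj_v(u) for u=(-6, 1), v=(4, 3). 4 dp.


u.v = -21, |v| = sqrt(25) = 5
Scalar projection = u.v / |v| = -21 / sqrt(25) = -4.2

-4.2


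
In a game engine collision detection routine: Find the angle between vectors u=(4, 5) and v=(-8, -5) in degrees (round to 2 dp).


u.v = -57, |u| = sqrt(41) = 6.4031, |v| = sqrt(89) = 9.434
cos(theta) = u.v/(|u||v|) = -57/sqrt(3649) = -0.9436
theta = acos(-0.9436) = 160.67 degrees

160.67 degrees


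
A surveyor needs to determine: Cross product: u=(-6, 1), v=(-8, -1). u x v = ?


u x v = u_x*v_y - u_y*v_x = (-6)*(-1) - 1*(-8)
= 6 - (-8) = 14

14


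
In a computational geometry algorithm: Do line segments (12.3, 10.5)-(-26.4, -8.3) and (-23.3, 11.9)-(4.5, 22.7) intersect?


Cross products: d1=-423.4, d2=-528.08, d3=-723.46, d4=-618.78
d1*d2 < 0 and d3*d4 < 0? no

No, they don't intersect


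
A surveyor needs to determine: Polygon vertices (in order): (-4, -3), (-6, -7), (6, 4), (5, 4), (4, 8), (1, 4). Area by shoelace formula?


Shoelace sum: ((-4)*(-7) - (-6)*(-3)) + ((-6)*4 - 6*(-7)) + (6*4 - 5*4) + (5*8 - 4*4) + (4*4 - 1*8) + (1*(-3) - (-4)*4)
= 77
Area = |77|/2 = 38.5

38.5


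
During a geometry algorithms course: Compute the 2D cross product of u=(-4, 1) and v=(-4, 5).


u x v = u_x*v_y - u_y*v_x = (-4)*5 - 1*(-4)
= (-20) - (-4) = -16

-16


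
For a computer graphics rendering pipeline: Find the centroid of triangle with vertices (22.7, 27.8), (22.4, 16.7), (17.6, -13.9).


Centroid = ((x_A+x_B+x_C)/3, (y_A+y_B+y_C)/3)
= ((22.7+22.4+17.6)/3, (27.8+16.7+(-13.9))/3)
= (20.9, 10.2)

(20.9, 10.2)


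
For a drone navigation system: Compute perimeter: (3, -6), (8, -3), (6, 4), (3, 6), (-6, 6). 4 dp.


Sides: (3, -6)->(8, -3): sqrt(34) = 5.830952, (8, -3)->(6, 4): sqrt(53) = 7.28011, (6, 4)->(3, 6): sqrt(13) = 3.605551, (3, 6)->(-6, 6): sqrt(81) = 9, (-6, 6)->(3, -6): sqrt(225) = 15
Sum = 40.716613
Perimeter = 40.7166

40.7166


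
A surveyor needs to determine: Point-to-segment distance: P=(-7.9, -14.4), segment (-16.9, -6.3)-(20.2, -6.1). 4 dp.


Project P onto AB: t = 0.2414 (clamped to [0,1])
Closest point on segment: (-7.9439, -6.2517)
Distance: 8.1484

8.1484


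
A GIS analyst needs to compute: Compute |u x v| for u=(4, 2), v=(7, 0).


|u x v| = |4*0 - 2*7|
= |0 - 14| = 14

14


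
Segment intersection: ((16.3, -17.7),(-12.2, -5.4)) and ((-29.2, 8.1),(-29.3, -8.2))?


Cross products: d1=744.23, d2=278.45, d3=-175.65, d4=290.13
d1*d2 < 0 and d3*d4 < 0? no

No, they don't intersect


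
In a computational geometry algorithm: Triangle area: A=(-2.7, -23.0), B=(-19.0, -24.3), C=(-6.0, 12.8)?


Area = |x_A(y_B-y_C) + x_B(y_C-y_A) + x_C(y_A-y_B)|/2
= |100.17 + (-680.2) + (-7.8)|/2
= 587.83/2 = 293.915

293.915


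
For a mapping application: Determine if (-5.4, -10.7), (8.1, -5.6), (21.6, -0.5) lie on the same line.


Cross product: (8.1-(-5.4))*((-0.5)-(-10.7)) - ((-5.6)-(-10.7))*(21.6-(-5.4))
= 0

Yes, collinear


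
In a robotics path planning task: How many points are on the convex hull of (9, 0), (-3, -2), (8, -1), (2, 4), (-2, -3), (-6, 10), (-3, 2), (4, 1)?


Convex hull vertices (CCW): (-6, 10), (-3, -2), (-2, -3), (8, -1), (9, 0)
Count = 5

5


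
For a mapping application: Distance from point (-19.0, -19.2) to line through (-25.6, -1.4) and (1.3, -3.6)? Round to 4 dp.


|cross product| = 464.3
|line direction| = sqrt(728.45) = 26.9898
Distance = 464.3/sqrt(728.45) = 17.2028

17.2028


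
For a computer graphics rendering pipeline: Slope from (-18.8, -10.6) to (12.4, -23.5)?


slope = (y2-y1)/(x2-x1) = ((-23.5)-(-10.6))/(12.4-(-18.8)) = (-12.9)/31.2 = -0.4135

-0.4135


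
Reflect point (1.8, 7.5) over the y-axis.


Reflection over y-axis: (x,y) -> (-x,y)
(1.8, 7.5) -> (-1.8, 7.5)

(-1.8, 7.5)


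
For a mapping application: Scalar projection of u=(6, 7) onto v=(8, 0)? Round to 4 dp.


u.v = 48, |v| = sqrt(64) = 8
Scalar projection = u.v / |v| = 48 / sqrt(64) = 6

6


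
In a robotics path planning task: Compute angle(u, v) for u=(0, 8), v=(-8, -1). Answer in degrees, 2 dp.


u.v = -8, |u| = sqrt(64) = 8, |v| = sqrt(65) = 8.0623
cos(theta) = u.v/(|u||v|) = -8/sqrt(4160) = -0.124035
theta = acos(-0.124035) = 97.13 degrees

97.13 degrees


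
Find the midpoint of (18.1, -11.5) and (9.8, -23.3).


M = ((18.1+9.8)/2, ((-11.5)+(-23.3))/2)
= (13.95, -17.4)

(13.95, -17.4)


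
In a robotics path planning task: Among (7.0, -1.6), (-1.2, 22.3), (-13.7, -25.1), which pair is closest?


d(P0,P1) = 25.2676, d(P0,P2) = 31.3168, d(P1,P2) = 49.0205
Closest: P0 and P1

Closest pair: (7.0, -1.6) and (-1.2, 22.3), distance = 25.2676


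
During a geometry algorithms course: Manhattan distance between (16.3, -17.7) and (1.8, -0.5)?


|16.3-1.8| + |(-17.7)-(-0.5)| = 14.5 + 17.2 = 31.7

31.7


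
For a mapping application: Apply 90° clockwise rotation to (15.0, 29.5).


90° CW: (x,y) -> (y, -x)
(15,29.5) -> (29.5, -15)

(29.5, -15)


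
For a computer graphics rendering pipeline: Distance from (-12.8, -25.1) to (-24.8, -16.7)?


dx=-12, dy=8.4
d^2 = (-12)^2 + 8.4^2 = 214.56
d = sqrt(214.56) = 14.6479

14.6479


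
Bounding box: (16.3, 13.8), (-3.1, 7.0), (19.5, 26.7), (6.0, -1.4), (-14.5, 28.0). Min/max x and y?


x range: [-14.5, 19.5]
y range: [-1.4, 28]
Bounding box: (-14.5,-1.4) to (19.5,28)

(-14.5,-1.4) to (19.5,28)


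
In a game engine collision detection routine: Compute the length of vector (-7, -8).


|u| = sqrt((-7)^2 + (-8)^2) = sqrt(113) = 10.6301

10.6301


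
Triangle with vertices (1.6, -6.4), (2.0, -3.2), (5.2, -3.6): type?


Side lengths squared: AB^2=10.4, BC^2=10.4, CA^2=20.8
Sorted: [10.4, 10.4, 20.8]
By sides: Isosceles, By angles: Right

Isosceles, Right


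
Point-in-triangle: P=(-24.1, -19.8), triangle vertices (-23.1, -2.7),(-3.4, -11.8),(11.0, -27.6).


Cross products: AB x AP = -345.97, BC x BP = -442.26, CA x CP = 608.01
All same sign? no

No, outside


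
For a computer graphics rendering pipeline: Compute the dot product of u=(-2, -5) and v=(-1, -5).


u . v = u_x*v_x + u_y*v_y = (-2)*(-1) + (-5)*(-5)
= 2 + 25 = 27

27


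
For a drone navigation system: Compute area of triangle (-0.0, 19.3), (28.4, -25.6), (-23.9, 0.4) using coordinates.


Area = |x_A(y_B-y_C) + x_B(y_C-y_A) + x_C(y_A-y_B)|/2
= |0 + (-536.76) + (-1073.11)|/2
= 1609.87/2 = 804.935

804.935


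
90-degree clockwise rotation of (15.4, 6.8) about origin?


90° CW: (x,y) -> (y, -x)
(15.4,6.8) -> (6.8, -15.4)

(6.8, -15.4)


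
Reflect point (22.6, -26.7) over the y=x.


Reflection over y=x: (x,y) -> (y,x)
(22.6, -26.7) -> (-26.7, 22.6)

(-26.7, 22.6)


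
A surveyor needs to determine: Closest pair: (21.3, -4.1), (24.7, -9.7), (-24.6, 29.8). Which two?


d(P0,P1) = 6.5513, d(P0,P2) = 57.0615, d(P1,P2) = 63.1723
Closest: P0 and P1

Closest pair: (21.3, -4.1) and (24.7, -9.7), distance = 6.5513


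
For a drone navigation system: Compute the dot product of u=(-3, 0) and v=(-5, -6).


u . v = u_x*v_x + u_y*v_y = (-3)*(-5) + 0*(-6)
= 15 + 0 = 15

15


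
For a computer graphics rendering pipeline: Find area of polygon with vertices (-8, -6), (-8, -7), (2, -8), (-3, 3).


Shoelace sum: ((-8)*(-7) - (-8)*(-6)) + ((-8)*(-8) - 2*(-7)) + (2*3 - (-3)*(-8)) + ((-3)*(-6) - (-8)*3)
= 110
Area = |110|/2 = 55

55


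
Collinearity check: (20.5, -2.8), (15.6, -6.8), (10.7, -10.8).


Cross product: (15.6-20.5)*((-10.8)-(-2.8)) - ((-6.8)-(-2.8))*(10.7-20.5)
= 0

Yes, collinear


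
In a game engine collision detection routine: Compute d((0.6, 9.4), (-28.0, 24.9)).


dx=-28.6, dy=15.5
d^2 = (-28.6)^2 + 15.5^2 = 1058.21
d = sqrt(1058.21) = 32.5301

32.5301
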